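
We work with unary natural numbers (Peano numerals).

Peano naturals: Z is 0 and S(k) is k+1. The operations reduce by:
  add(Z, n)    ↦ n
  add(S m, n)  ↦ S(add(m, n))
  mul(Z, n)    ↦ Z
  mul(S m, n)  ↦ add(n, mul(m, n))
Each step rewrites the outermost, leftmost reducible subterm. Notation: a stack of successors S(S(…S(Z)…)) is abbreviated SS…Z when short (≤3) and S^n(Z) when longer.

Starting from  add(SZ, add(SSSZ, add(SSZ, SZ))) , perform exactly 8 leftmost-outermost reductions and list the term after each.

  start: add(SZ, add(SSSZ, add(SSZ, SZ)))
  [1] S(add(Z, add(SSSZ, add(SSZ, SZ))))
  [2] S(add(SSSZ, add(SSZ, SZ)))
  [3] S(S(add(SSZ, add(SSZ, SZ))))
  [4] S(S(S(add(SZ, add(SSZ, SZ)))))
  [5] S(S(S(S(add(Z, add(SSZ, SZ))))))
  [6] S(S(S(S(add(SSZ, SZ)))))
  [7] S(S(S(S(S(add(SZ, SZ))))))
  [8] S(S(S(S(S(S(add(Z, SZ)))))))

Answer: after 8 steps: S(S(S(S(S(S(add(Z, SZ)))))))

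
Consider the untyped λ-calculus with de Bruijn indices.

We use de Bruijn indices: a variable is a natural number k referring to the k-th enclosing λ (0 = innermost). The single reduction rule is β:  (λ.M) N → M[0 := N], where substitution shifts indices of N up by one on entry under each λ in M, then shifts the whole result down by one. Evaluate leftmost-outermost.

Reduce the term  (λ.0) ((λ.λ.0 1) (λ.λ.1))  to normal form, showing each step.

  start: (λ.0) ((λ.λ.0 1) (λ.λ.1))
  step 1: (λ.λ.0 1) (λ.λ.1)
  step 2: λ.0 (λ.λ.1)

Answer: normal form = λ.0 (λ.λ.1)  (in 2 steps)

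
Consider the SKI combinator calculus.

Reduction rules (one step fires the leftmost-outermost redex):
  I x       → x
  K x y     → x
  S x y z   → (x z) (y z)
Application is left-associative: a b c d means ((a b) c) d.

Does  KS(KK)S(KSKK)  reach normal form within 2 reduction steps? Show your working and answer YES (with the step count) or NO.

Answer: YES — reaches normal form SS(SK) in 2 ≤ 2 steps

Working:
  start: KS(KK)S(KSKK)
  step 1: SS(KSKK)
  step 2: SS(SK)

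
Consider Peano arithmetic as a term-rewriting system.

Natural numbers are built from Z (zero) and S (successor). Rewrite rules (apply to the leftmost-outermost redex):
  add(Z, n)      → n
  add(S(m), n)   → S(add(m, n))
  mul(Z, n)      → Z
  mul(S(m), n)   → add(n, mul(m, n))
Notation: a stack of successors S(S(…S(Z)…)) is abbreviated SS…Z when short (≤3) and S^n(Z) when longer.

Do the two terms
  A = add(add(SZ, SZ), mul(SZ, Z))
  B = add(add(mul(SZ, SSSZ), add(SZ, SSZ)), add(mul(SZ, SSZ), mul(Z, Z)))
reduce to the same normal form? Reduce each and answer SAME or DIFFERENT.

Answer: DIFFERENT — A ⇓ SSZ, B ⇓ S^8(Z)

Derivation:
Term A:
  start: add(add(SZ, SZ), mul(SZ, Z))
  →1  add(S(add(Z, SZ)), mul(SZ, Z))
  →2  S(add(add(Z, SZ), mul(SZ, Z)))
  →3  S(add(SZ, mul(SZ, Z)))
  →4  S(S(add(Z, mul(SZ, Z))))
  →5  S(S(mul(SZ, Z)))
  →6  S(S(add(Z, mul(Z, Z))))
  →7  S(S(mul(Z, Z)))
  →8  SSZ

Term B:
  start: add(add(mul(SZ, SSSZ), add(SZ, SSZ)), add(mul(SZ, SSZ), mul(Z, Z)))
  →1  add(add(add(SSSZ, mul(Z, SSSZ)), add(SZ, SSZ)), add(mul(SZ, SSZ), mul(Z, Z)))
  →2  add(add(S(add(SSZ, mul(Z, SSSZ))), add(SZ, SSZ)), add(mul(SZ, SSZ), mul(Z, Z)))
  →3  add(S(add(add(SSZ, mul(Z, SSSZ)), add(SZ, SSZ))), add(mul(SZ, SSZ), mul(Z, Z)))
  →4  S(add(add(add(SSZ, mul(Z, SSSZ)), add(SZ, SSZ)), add(mul(SZ, SSZ), mul(Z, Z))))
  →5  S(add(add(S(add(SZ, mul(Z, SSSZ))), add(SZ, SSZ)), add(mul(SZ, SSZ), mul(Z, Z))))
  →6  S(add(S(add(add(SZ, mul(Z, SSSZ)), add(SZ, SSZ))), add(mul(SZ, SSZ), mul(Z, Z))))
  →7  S(S(add(add(add(SZ, mul(Z, SSSZ)), add(SZ, SSZ)), add(mul(SZ, SSZ), mul(Z, Z)))))
  →8  S(S(add(add(S(add(Z, mul(Z, SSSZ))), add(SZ, SSZ)), add(mul(SZ, SSZ), mul(Z, Z)))))
  →9  S(S(add(S(add(add(Z, mul(Z, SSSZ)), add(SZ, SSZ))), add(mul(SZ, SSZ), mul(Z, Z)))))
  →10  S(S(S(add(add(add(Z, mul(Z, SSSZ)), add(SZ, SSZ)), add(mul(SZ, SSZ), mul(Z, Z))))))
  →11  S(S(S(add(add(mul(Z, SSSZ), add(SZ, SSZ)), add(mul(SZ, SSZ), mul(Z, Z))))))
  →12  S(S(S(add(add(Z, add(SZ, SSZ)), add(mul(SZ, SSZ), mul(Z, Z))))))
  →13  S(S(S(add(add(SZ, SSZ), add(mul(SZ, SSZ), mul(Z, Z))))))
  →14  S(S(S(add(S(add(Z, SSZ)), add(mul(SZ, SSZ), mul(Z, Z))))))
  →15  S(S(S(S(add(add(Z, SSZ), add(mul(SZ, SSZ), mul(Z, Z)))))))
  →16  S(S(S(S(add(SSZ, add(mul(SZ, SSZ), mul(Z, Z)))))))
  →17  S(S(S(S(S(add(SZ, add(mul(SZ, SSZ), mul(Z, Z))))))))
  →18  S(S(S(S(S(S(add(Z, add(mul(SZ, SSZ), mul(Z, Z)))))))))
  →19  S(S(S(S(S(S(add(mul(SZ, SSZ), mul(Z, Z))))))))
  →20  S(S(S(S(S(S(add(add(SSZ, mul(Z, SSZ)), mul(Z, Z))))))))
  →21  S(S(S(S(S(S(add(S(add(SZ, mul(Z, SSZ))), mul(Z, Z))))))))
  →22  S(S(S(S(S(S(S(add(add(SZ, mul(Z, SSZ)), mul(Z, Z)))))))))
  →23  S(S(S(S(S(S(S(add(S(add(Z, mul(Z, SSZ))), mul(Z, Z)))))))))
  →24  S(S(S(S(S(S(S(S(add(add(Z, mul(Z, SSZ)), mul(Z, Z))))))))))
  →25  S(S(S(S(S(S(S(S(add(mul(Z, SSZ), mul(Z, Z))))))))))
  →26  S(S(S(S(S(S(S(S(add(Z, mul(Z, Z))))))))))
  →27  S(S(S(S(S(S(S(S(mul(Z, Z)))))))))
  →28  S^8(Z)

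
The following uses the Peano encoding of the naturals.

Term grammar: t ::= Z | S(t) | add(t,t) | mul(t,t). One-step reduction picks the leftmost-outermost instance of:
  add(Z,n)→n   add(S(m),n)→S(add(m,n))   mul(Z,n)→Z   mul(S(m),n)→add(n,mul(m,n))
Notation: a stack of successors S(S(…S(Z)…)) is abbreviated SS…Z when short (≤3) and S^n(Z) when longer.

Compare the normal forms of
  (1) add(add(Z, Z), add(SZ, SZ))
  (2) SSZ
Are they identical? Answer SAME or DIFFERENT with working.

Answer: SAME — A ⇓ SSZ, B ⇓ SSZ

Working:
Term A:
  start: add(add(Z, Z), add(SZ, SZ))
  step 1: add(Z, add(SZ, SZ))
  step 2: add(SZ, SZ)
  step 3: S(add(Z, SZ))
  step 4: SSZ

Term B:
  start: SSZ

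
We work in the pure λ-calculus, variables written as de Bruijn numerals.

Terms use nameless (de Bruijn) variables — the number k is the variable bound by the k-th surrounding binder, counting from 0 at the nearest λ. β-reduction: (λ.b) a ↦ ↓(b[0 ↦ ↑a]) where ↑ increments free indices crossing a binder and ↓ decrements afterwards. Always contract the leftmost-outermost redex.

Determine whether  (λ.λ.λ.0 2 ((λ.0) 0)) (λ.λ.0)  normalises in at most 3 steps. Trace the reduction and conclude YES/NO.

Answer: YES — reaches normal form λ.λ.0 (λ.λ.0) 0 in 2 ≤ 3 steps

Reduction:
  start: (λ.λ.λ.0 2 ((λ.0) 0)) (λ.λ.0)
  →1  λ.λ.0 (λ.λ.0) ((λ.0) 0)
  →2  λ.λ.0 (λ.λ.0) 0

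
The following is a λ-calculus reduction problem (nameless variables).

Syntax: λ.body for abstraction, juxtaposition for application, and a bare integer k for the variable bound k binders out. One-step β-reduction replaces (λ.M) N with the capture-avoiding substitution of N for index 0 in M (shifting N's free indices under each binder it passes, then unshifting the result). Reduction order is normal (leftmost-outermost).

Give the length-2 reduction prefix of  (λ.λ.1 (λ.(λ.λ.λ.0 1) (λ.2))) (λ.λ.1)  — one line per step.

  start: (λ.λ.1 (λ.(λ.λ.λ.0 1) (λ.2))) (λ.λ.1)
  →1  λ.(λ.λ.1) (λ.(λ.λ.λ.0 1) (λ.2))
  →2  λ.λ.λ.(λ.λ.λ.0 1) (λ.3)

Answer: after 2 steps: λ.λ.λ.(λ.λ.λ.0 1) (λ.3)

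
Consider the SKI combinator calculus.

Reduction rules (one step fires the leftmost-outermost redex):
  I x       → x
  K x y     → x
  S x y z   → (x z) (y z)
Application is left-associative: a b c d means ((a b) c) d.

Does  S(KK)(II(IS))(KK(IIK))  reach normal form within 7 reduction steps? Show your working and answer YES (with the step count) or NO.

Answer: YES — reaches normal form K(SK) in 6 ≤ 7 steps

Derivation:
  start: S(KK)(II(IS))(KK(IIK))
  →1  KK(KK(IIK))(II(IS)(KK(IIK)))
  →2  K(II(IS)(KK(IIK)))
  →3  K(I(IS)(KK(IIK)))
  →4  K(IS(KK(IIK)))
  →5  K(S(KK(IIK)))
  →6  K(SK)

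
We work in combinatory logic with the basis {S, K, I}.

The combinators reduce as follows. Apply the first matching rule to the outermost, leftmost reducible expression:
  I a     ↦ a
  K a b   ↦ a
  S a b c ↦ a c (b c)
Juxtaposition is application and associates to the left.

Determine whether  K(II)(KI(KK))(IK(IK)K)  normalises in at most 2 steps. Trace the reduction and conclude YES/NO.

Answer: NO — after 2 steps the term is I(IK(IK)K), not yet normal

Reduction:
  start: K(II)(KI(KK))(IK(IK)K)
  →1  II(IK(IK)K)
  →2  I(IK(IK)K)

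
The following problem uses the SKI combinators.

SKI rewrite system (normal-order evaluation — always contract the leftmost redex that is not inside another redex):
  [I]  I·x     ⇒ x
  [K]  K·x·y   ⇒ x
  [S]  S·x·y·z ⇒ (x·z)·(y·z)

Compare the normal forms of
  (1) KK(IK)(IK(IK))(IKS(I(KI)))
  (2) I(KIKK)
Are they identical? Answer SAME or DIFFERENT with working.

Answer: DIFFERENT — A ⇓ KK, B ⇓ K

Derivation:
Term A:
  start: KK(IK)(IK(IK))(IKS(I(KI)))
  step 1: K(IK(IK))(IKS(I(KI)))
  step 2: IK(IK)
  step 3: K(IK)
  step 4: KK

Term B:
  start: I(KIKK)
  step 1: KIKK
  step 2: IK
  step 3: K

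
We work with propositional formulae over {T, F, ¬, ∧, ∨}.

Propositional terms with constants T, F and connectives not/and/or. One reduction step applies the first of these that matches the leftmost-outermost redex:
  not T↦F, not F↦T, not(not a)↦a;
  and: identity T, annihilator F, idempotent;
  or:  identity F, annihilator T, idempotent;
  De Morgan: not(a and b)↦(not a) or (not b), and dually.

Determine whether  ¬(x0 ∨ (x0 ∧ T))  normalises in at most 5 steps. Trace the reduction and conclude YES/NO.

Answer: YES — reaches normal form ¬x0 in 5 ≤ 5 steps

Derivation:
  start: ¬(x0 ∨ (x0 ∧ T))
  →1  ¬x0 ∧ ¬(x0 ∧ T)
  →2  ¬x0 ∧ (¬x0 ∨ ¬T)
  →3  ¬x0 ∧ (¬x0 ∨ F)
  →4  ¬x0 ∧ ¬x0
  →5  ¬x0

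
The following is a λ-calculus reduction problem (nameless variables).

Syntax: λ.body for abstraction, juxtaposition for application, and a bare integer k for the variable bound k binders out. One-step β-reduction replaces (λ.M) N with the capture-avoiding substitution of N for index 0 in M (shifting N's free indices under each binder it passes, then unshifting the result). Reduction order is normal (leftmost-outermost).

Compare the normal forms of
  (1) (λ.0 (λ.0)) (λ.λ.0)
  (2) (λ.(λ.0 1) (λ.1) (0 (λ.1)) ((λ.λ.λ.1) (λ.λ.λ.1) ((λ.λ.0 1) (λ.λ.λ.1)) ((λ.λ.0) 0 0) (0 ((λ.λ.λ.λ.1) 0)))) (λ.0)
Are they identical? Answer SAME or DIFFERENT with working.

Term A:
  start: (λ.0 (λ.0)) (λ.λ.0)
  [1] (λ.λ.0) (λ.0)
  [2] λ.0

Term B:
  start: (λ.(λ.0 1) (λ.1) (0 (λ.1)) ((λ.λ.λ.1) (λ.λ.λ.1) ((λ.λ.0 1) (λ.λ.λ.1)) ((λ.λ.0) 0 0) (0 ((λ.λ.λ.λ.1) 0)))) (λ.0)
  [1] (λ.0 (λ.0)) (λ.λ.0) ((λ.0) (λ.λ.0)) ((λ.λ.λ.1) (λ.λ.λ.1) ((λ.λ.0 1) (λ.λ.λ.1)) ((λ.λ.0) (λ.0) (λ.0)) ((λ.0) ((λ.λ.λ.λ.1) (λ.0))))
  [2] (λ.λ.0) (λ.0) ((λ.0) (λ.λ.0)) ((λ.λ.λ.1) (λ.λ.λ.1) ((λ.λ.0 1) (λ.λ.λ.1)) ((λ.λ.0) (λ.0) (λ.0)) ((λ.0) ((λ.λ.λ.λ.1) (λ.0))))
  [3] (λ.0) ((λ.0) (λ.λ.0)) ((λ.λ.λ.1) (λ.λ.λ.1) ((λ.λ.0 1) (λ.λ.λ.1)) ((λ.λ.0) (λ.0) (λ.0)) ((λ.0) ((λ.λ.λ.λ.1) (λ.0))))
  [4] (λ.0) (λ.λ.0) ((λ.λ.λ.1) (λ.λ.λ.1) ((λ.λ.0 1) (λ.λ.λ.1)) ((λ.λ.0) (λ.0) (λ.0)) ((λ.0) ((λ.λ.λ.λ.1) (λ.0))))
  [5] (λ.λ.0) ((λ.λ.λ.1) (λ.λ.λ.1) ((λ.λ.0 1) (λ.λ.λ.1)) ((λ.λ.0) (λ.0) (λ.0)) ((λ.0) ((λ.λ.λ.λ.1) (λ.0))))
  [6] λ.0

Answer: SAME — A ⇓ λ.0, B ⇓ λ.0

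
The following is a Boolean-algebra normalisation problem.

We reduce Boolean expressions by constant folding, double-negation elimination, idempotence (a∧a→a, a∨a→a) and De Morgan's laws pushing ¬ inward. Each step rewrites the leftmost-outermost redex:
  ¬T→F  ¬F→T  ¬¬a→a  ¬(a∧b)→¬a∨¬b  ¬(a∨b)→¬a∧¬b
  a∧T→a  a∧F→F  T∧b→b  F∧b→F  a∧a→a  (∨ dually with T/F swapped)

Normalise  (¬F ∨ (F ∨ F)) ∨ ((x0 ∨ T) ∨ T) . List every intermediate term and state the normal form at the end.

Answer: normal form = T  (in 3 steps)

Working:
  start: (¬F ∨ (F ∨ F)) ∨ ((x0 ∨ T) ∨ T)
  →1  (T ∨ (F ∨ F)) ∨ ((x0 ∨ T) ∨ T)
  →2  T ∨ ((x0 ∨ T) ∨ T)
  →3  T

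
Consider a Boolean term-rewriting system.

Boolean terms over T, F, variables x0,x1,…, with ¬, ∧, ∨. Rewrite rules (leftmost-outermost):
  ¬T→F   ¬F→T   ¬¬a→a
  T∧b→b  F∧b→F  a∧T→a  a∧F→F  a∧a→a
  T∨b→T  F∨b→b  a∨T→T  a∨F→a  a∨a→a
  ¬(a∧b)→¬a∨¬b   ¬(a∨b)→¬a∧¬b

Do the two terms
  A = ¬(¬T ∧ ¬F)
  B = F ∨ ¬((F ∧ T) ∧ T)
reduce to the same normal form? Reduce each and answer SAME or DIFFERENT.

Term A:
  start: ¬(¬T ∧ ¬F)
  [1] ¬¬T ∨ ¬¬F
  [2] T ∨ ¬¬F
  [3] T

Term B:
  start: F ∨ ¬((F ∧ T) ∧ T)
  [1] ¬((F ∧ T) ∧ T)
  [2] ¬(F ∧ T) ∨ ¬T
  [3] (¬F ∨ ¬T) ∨ ¬T
  [4] (T ∨ ¬T) ∨ ¬T
  [5] T ∨ ¬T
  [6] T

Answer: SAME — A ⇓ T, B ⇓ T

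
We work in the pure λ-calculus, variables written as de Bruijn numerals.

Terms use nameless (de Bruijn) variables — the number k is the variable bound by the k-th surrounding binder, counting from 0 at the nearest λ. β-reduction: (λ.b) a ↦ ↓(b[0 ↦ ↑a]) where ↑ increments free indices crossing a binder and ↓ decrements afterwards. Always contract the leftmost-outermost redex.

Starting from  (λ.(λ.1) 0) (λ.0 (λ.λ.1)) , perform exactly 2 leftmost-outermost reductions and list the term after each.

  start: (λ.(λ.1) 0) (λ.0 (λ.λ.1))
  →1  (λ.λ.0 (λ.λ.1)) (λ.0 (λ.λ.1))
  →2  λ.0 (λ.λ.1)

Answer: after 2 steps: λ.0 (λ.λ.1)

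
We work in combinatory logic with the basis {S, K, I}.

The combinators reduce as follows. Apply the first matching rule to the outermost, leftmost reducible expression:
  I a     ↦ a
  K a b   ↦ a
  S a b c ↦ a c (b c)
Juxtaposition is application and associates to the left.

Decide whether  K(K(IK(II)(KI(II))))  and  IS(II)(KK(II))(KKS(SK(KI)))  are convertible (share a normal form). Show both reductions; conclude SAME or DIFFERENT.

Term A:
  start: K(K(IK(II)(KI(II))))
  →1  K(K(K(II)(KI(II))))
  →2  K(K(II))
  →3  K(KI)

Term B:
  start: IS(II)(KK(II))(KKS(SK(KI)))
  →1  S(II)(KK(II))(KKS(SK(KI)))
  →2  II(KKS(SK(KI)))(KK(II)(KKS(SK(KI))))
  →3  I(KKS(SK(KI)))(KK(II)(KKS(SK(KI))))
  →4  KKS(SK(KI))(KK(II)(KKS(SK(KI))))
  →5  K(SK(KI))(KK(II)(KKS(SK(KI))))
  →6  SK(KI)

Answer: DIFFERENT — A ⇓ K(KI), B ⇓ SK(KI)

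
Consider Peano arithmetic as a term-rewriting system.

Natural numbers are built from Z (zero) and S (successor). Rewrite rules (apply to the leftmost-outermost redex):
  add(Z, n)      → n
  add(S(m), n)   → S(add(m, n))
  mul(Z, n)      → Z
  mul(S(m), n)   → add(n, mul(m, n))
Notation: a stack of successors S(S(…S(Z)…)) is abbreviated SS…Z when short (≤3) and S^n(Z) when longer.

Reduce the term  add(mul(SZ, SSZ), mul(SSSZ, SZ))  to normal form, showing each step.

Answer: normal form = S^5(Z)  (in 18 steps)

Reduction:
  start: add(mul(SZ, SSZ), mul(SSSZ, SZ))
  [1] add(add(SSZ, mul(Z, SSZ)), mul(SSSZ, SZ))
  [2] add(S(add(SZ, mul(Z, SSZ))), mul(SSSZ, SZ))
  [3] S(add(add(SZ, mul(Z, SSZ)), mul(SSSZ, SZ)))
  [4] S(add(S(add(Z, mul(Z, SSZ))), mul(SSSZ, SZ)))
  [5] S(S(add(add(Z, mul(Z, SSZ)), mul(SSSZ, SZ))))
  [6] S(S(add(mul(Z, SSZ), mul(SSSZ, SZ))))
  [7] S(S(add(Z, mul(SSSZ, SZ))))
  [8] S(S(mul(SSSZ, SZ)))
  [9] S(S(add(SZ, mul(SSZ, SZ))))
  [10] S(S(S(add(Z, mul(SSZ, SZ)))))
  [11] S(S(S(mul(SSZ, SZ))))
  [12] S(S(S(add(SZ, mul(SZ, SZ)))))
  [13] S(S(S(S(add(Z, mul(SZ, SZ))))))
  [14] S(S(S(S(mul(SZ, SZ)))))
  [15] S(S(S(S(add(SZ, mul(Z, SZ))))))
  [16] S(S(S(S(S(add(Z, mul(Z, SZ)))))))
  [17] S(S(S(S(S(mul(Z, SZ))))))
  [18] S^5(Z)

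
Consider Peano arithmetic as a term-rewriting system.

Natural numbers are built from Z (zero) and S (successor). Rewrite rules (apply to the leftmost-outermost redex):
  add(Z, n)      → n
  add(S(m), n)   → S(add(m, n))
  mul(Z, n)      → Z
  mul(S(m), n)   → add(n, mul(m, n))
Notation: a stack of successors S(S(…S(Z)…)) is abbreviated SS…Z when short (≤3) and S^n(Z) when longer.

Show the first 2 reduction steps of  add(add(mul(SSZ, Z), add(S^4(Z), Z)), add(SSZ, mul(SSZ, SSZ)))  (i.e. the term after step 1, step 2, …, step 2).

  start: add(add(mul(SSZ, Z), add(S^4(Z), Z)), add(SSZ, mul(SSZ, SSZ)))
  →1  add(add(add(Z, mul(SZ, Z)), add(S^4(Z), Z)), add(SSZ, mul(SSZ, SSZ)))
  →2  add(add(mul(SZ, Z), add(S^4(Z), Z)), add(SSZ, mul(SSZ, SSZ)))

Answer: after 2 steps: add(add(mul(SZ, Z), add(S^4(Z), Z)), add(SSZ, mul(SSZ, SSZ)))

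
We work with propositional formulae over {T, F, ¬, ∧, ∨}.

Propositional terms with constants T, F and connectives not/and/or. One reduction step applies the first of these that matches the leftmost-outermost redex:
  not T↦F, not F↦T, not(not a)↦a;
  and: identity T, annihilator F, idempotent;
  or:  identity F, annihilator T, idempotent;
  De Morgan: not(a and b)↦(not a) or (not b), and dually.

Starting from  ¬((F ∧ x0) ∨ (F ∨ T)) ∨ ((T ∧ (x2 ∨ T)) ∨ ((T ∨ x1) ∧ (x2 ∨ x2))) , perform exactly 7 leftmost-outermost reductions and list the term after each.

  start: ¬((F ∧ x0) ∨ (F ∨ T)) ∨ ((T ∧ (x2 ∨ T)) ∨ ((T ∨ x1) ∧ (x2 ∨ x2)))
  →1  (¬(F ∧ x0) ∧ ¬(F ∨ T)) ∨ ((T ∧ (x2 ∨ T)) ∨ ((T ∨ x1) ∧ (x2 ∨ x2)))
  →2  ((¬F ∨ ¬x0) ∧ ¬(F ∨ T)) ∨ ((T ∧ (x2 ∨ T)) ∨ ((T ∨ x1) ∧ (x2 ∨ x2)))
  →3  ((T ∨ ¬x0) ∧ ¬(F ∨ T)) ∨ ((T ∧ (x2 ∨ T)) ∨ ((T ∨ x1) ∧ (x2 ∨ x2)))
  →4  (T ∧ ¬(F ∨ T)) ∨ ((T ∧ (x2 ∨ T)) ∨ ((T ∨ x1) ∧ (x2 ∨ x2)))
  →5  ¬(F ∨ T) ∨ ((T ∧ (x2 ∨ T)) ∨ ((T ∨ x1) ∧ (x2 ∨ x2)))
  →6  (¬F ∧ ¬T) ∨ ((T ∧ (x2 ∨ T)) ∨ ((T ∨ x1) ∧ (x2 ∨ x2)))
  →7  (T ∧ ¬T) ∨ ((T ∧ (x2 ∨ T)) ∨ ((T ∨ x1) ∧ (x2 ∨ x2)))

Answer: after 7 steps: (T ∧ ¬T) ∨ ((T ∧ (x2 ∨ T)) ∨ ((T ∨ x1) ∧ (x2 ∨ x2)))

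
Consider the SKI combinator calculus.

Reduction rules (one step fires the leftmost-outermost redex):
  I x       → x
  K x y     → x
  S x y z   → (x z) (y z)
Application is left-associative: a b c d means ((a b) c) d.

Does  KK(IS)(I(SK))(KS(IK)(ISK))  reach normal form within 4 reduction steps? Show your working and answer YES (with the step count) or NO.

Answer: YES — reaches normal form SK in 3 ≤ 4 steps

Reduction:
  start: KK(IS)(I(SK))(KS(IK)(ISK))
  →1  K(I(SK))(KS(IK)(ISK))
  →2  I(SK)
  →3  SK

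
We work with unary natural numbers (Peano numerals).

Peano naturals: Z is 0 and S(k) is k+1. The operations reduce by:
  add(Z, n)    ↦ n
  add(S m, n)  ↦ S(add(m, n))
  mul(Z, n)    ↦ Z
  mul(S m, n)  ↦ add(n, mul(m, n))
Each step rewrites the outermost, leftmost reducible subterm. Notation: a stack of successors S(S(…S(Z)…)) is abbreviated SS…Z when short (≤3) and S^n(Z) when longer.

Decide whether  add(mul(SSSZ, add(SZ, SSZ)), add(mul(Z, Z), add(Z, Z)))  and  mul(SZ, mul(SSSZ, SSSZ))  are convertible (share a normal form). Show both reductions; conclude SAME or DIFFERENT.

Term A:
  start: add(mul(SSSZ, add(SZ, SSZ)), add(mul(Z, Z), add(Z, Z)))
  step 1: add(add(add(SZ, SSZ), mul(SSZ, add(SZ, SSZ))), add(mul(Z, Z), add(Z, Z)))
  step 2: add(add(S(add(Z, SSZ)), mul(SSZ, add(SZ, SSZ))), add(mul(Z, Z), add(Z, Z)))
  step 3: add(S(add(add(Z, SSZ), mul(SSZ, add(SZ, SSZ)))), add(mul(Z, Z), add(Z, Z)))
  step 4: S(add(add(add(Z, SSZ), mul(SSZ, add(SZ, SSZ))), add(mul(Z, Z), add(Z, Z))))
  step 5: S(add(add(SSZ, mul(SSZ, add(SZ, SSZ))), add(mul(Z, Z), add(Z, Z))))
  step 6: S(add(S(add(SZ, mul(SSZ, add(SZ, SSZ)))), add(mul(Z, Z), add(Z, Z))))
  step 7: S(S(add(add(SZ, mul(SSZ, add(SZ, SSZ))), add(mul(Z, Z), add(Z, Z)))))
  step 8: S(S(add(S(add(Z, mul(SSZ, add(SZ, SSZ)))), add(mul(Z, Z), add(Z, Z)))))
  step 9: S(S(S(add(add(Z, mul(SSZ, add(SZ, SSZ))), add(mul(Z, Z), add(Z, Z))))))
  step 10: S(S(S(add(mul(SSZ, add(SZ, SSZ)), add(mul(Z, Z), add(Z, Z))))))
  step 11: S(S(S(add(add(add(SZ, SSZ), mul(SZ, add(SZ, SSZ))), add(mul(Z, Z), add(Z, Z))))))
  step 12: S(S(S(add(add(S(add(Z, SSZ)), mul(SZ, add(SZ, SSZ))), add(mul(Z, Z), add(Z, Z))))))
  step 13: S(S(S(add(S(add(add(Z, SSZ), mul(SZ, add(SZ, SSZ)))), add(mul(Z, Z), add(Z, Z))))))
  step 14: S(S(S(S(add(add(add(Z, SSZ), mul(SZ, add(SZ, SSZ))), add(mul(Z, Z), add(Z, Z)))))))
  step 15: S(S(S(S(add(add(SSZ, mul(SZ, add(SZ, SSZ))), add(mul(Z, Z), add(Z, Z)))))))
  step 16: S(S(S(S(add(S(add(SZ, mul(SZ, add(SZ, SSZ)))), add(mul(Z, Z), add(Z, Z)))))))
  step 17: S(S(S(S(S(add(add(SZ, mul(SZ, add(SZ, SSZ))), add(mul(Z, Z), add(Z, Z))))))))
  step 18: S(S(S(S(S(add(S(add(Z, mul(SZ, add(SZ, SSZ)))), add(mul(Z, Z), add(Z, Z))))))))
  step 19: S(S(S(S(S(S(add(add(Z, mul(SZ, add(SZ, SSZ))), add(mul(Z, Z), add(Z, Z)))))))))
  step 20: S(S(S(S(S(S(add(mul(SZ, add(SZ, SSZ)), add(mul(Z, Z), add(Z, Z)))))))))
  step 21: S(S(S(S(S(S(add(add(add(SZ, SSZ), mul(Z, add(SZ, SSZ))), add(mul(Z, Z), add(Z, Z)))))))))
  step 22: S(S(S(S(S(S(add(add(S(add(Z, SSZ)), mul(Z, add(SZ, SSZ))), add(mul(Z, Z), add(Z, Z)))))))))
  step 23: S(S(S(S(S(S(add(S(add(add(Z, SSZ), mul(Z, add(SZ, SSZ)))), add(mul(Z, Z), add(Z, Z)))))))))
  step 24: S(S(S(S(S(S(S(add(add(add(Z, SSZ), mul(Z, add(SZ, SSZ))), add(mul(Z, Z), add(Z, Z))))))))))
  step 25: S(S(S(S(S(S(S(add(add(SSZ, mul(Z, add(SZ, SSZ))), add(mul(Z, Z), add(Z, Z))))))))))
  step 26: S(S(S(S(S(S(S(add(S(add(SZ, mul(Z, add(SZ, SSZ)))), add(mul(Z, Z), add(Z, Z))))))))))
  step 27: S(S(S(S(S(S(S(S(add(add(SZ, mul(Z, add(SZ, SSZ))), add(mul(Z, Z), add(Z, Z)))))))))))
  step 28: S(S(S(S(S(S(S(S(add(S(add(Z, mul(Z, add(SZ, SSZ)))), add(mul(Z, Z), add(Z, Z)))))))))))
  step 29: S(S(S(S(S(S(S(S(S(add(add(Z, mul(Z, add(SZ, SSZ))), add(mul(Z, Z), add(Z, Z))))))))))))
  step 30: S(S(S(S(S(S(S(S(S(add(mul(Z, add(SZ, SSZ)), add(mul(Z, Z), add(Z, Z))))))))))))
  step 31: S(S(S(S(S(S(S(S(S(add(Z, add(mul(Z, Z), add(Z, Z))))))))))))
  step 32: S(S(S(S(S(S(S(S(S(add(mul(Z, Z), add(Z, Z)))))))))))
  step 33: S(S(S(S(S(S(S(S(S(add(Z, add(Z, Z)))))))))))
  step 34: S(S(S(S(S(S(S(S(S(add(Z, Z))))))))))
  step 35: S^9(Z)

Term B:
  start: mul(SZ, mul(SSSZ, SSSZ))
  step 1: add(mul(SSSZ, SSSZ), mul(Z, mul(SSSZ, SSSZ)))
  step 2: add(add(SSSZ, mul(SSZ, SSSZ)), mul(Z, mul(SSSZ, SSSZ)))
  step 3: add(S(add(SSZ, mul(SSZ, SSSZ))), mul(Z, mul(SSSZ, SSSZ)))
  step 4: S(add(add(SSZ, mul(SSZ, SSSZ)), mul(Z, mul(SSSZ, SSSZ))))
  step 5: S(add(S(add(SZ, mul(SSZ, SSSZ))), mul(Z, mul(SSSZ, SSSZ))))
  step 6: S(S(add(add(SZ, mul(SSZ, SSSZ)), mul(Z, mul(SSSZ, SSSZ)))))
  step 7: S(S(add(S(add(Z, mul(SSZ, SSSZ))), mul(Z, mul(SSSZ, SSSZ)))))
  step 8: S(S(S(add(add(Z, mul(SSZ, SSSZ)), mul(Z, mul(SSSZ, SSSZ))))))
  step 9: S(S(S(add(mul(SSZ, SSSZ), mul(Z, mul(SSSZ, SSSZ))))))
  step 10: S(S(S(add(add(SSSZ, mul(SZ, SSSZ)), mul(Z, mul(SSSZ, SSSZ))))))
  step 11: S(S(S(add(S(add(SSZ, mul(SZ, SSSZ))), mul(Z, mul(SSSZ, SSSZ))))))
  step 12: S(S(S(S(add(add(SSZ, mul(SZ, SSSZ)), mul(Z, mul(SSSZ, SSSZ)))))))
  step 13: S(S(S(S(add(S(add(SZ, mul(SZ, SSSZ))), mul(Z, mul(SSSZ, SSSZ)))))))
  step 14: S(S(S(S(S(add(add(SZ, mul(SZ, SSSZ)), mul(Z, mul(SSSZ, SSSZ))))))))
  step 15: S(S(S(S(S(add(S(add(Z, mul(SZ, SSSZ))), mul(Z, mul(SSSZ, SSSZ))))))))
  step 16: S(S(S(S(S(S(add(add(Z, mul(SZ, SSSZ)), mul(Z, mul(SSSZ, SSSZ)))))))))
  step 17: S(S(S(S(S(S(add(mul(SZ, SSSZ), mul(Z, mul(SSSZ, SSSZ)))))))))
  step 18: S(S(S(S(S(S(add(add(SSSZ, mul(Z, SSSZ)), mul(Z, mul(SSSZ, SSSZ)))))))))
  step 19: S(S(S(S(S(S(add(S(add(SSZ, mul(Z, SSSZ))), mul(Z, mul(SSSZ, SSSZ)))))))))
  step 20: S(S(S(S(S(S(S(add(add(SSZ, mul(Z, SSSZ)), mul(Z, mul(SSSZ, SSSZ))))))))))
  step 21: S(S(S(S(S(S(S(add(S(add(SZ, mul(Z, SSSZ))), mul(Z, mul(SSSZ, SSSZ))))))))))
  step 22: S(S(S(S(S(S(S(S(add(add(SZ, mul(Z, SSSZ)), mul(Z, mul(SSSZ, SSSZ)))))))))))
  step 23: S(S(S(S(S(S(S(S(add(S(add(Z, mul(Z, SSSZ))), mul(Z, mul(SSSZ, SSSZ)))))))))))
  step 24: S(S(S(S(S(S(S(S(S(add(add(Z, mul(Z, SSSZ)), mul(Z, mul(SSSZ, SSSZ))))))))))))
  step 25: S(S(S(S(S(S(S(S(S(add(mul(Z, SSSZ), mul(Z, mul(SSSZ, SSSZ))))))))))))
  step 26: S(S(S(S(S(S(S(S(S(add(Z, mul(Z, mul(SSSZ, SSSZ))))))))))))
  step 27: S(S(S(S(S(S(S(S(S(mul(Z, mul(SSSZ, SSSZ)))))))))))
  step 28: S^9(Z)

Answer: SAME — A ⇓ S^9(Z), B ⇓ S^9(Z)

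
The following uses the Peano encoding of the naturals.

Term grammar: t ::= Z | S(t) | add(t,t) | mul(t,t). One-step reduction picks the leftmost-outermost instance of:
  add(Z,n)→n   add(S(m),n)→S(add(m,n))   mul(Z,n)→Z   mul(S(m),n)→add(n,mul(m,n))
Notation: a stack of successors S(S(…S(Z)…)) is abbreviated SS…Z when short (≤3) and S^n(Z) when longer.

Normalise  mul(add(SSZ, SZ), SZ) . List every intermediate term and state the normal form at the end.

Answer: normal form = SSSZ  (in 13 steps)

Working:
  start: mul(add(SSZ, SZ), SZ)
  step 1: mul(S(add(SZ, SZ)), SZ)
  step 2: add(SZ, mul(add(SZ, SZ), SZ))
  step 3: S(add(Z, mul(add(SZ, SZ), SZ)))
  step 4: S(mul(add(SZ, SZ), SZ))
  step 5: S(mul(S(add(Z, SZ)), SZ))
  step 6: S(add(SZ, mul(add(Z, SZ), SZ)))
  step 7: S(S(add(Z, mul(add(Z, SZ), SZ))))
  step 8: S(S(mul(add(Z, SZ), SZ)))
  step 9: S(S(mul(SZ, SZ)))
  step 10: S(S(add(SZ, mul(Z, SZ))))
  step 11: S(S(S(add(Z, mul(Z, SZ)))))
  step 12: S(S(S(mul(Z, SZ))))
  step 13: SSSZ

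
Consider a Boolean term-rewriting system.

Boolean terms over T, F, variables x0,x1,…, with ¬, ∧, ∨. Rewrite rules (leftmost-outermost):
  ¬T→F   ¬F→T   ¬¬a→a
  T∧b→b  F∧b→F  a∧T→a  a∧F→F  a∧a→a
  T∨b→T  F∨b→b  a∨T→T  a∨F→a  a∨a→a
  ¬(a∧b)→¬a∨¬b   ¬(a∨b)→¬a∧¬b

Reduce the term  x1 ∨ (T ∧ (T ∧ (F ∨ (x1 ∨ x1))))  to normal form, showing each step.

Answer: normal form = x1  (in 5 steps)

Working:
  start: x1 ∨ (T ∧ (T ∧ (F ∨ (x1 ∨ x1))))
  [1] x1 ∨ (T ∧ (F ∨ (x1 ∨ x1)))
  [2] x1 ∨ (F ∨ (x1 ∨ x1))
  [3] x1 ∨ (x1 ∨ x1)
  [4] x1 ∨ x1
  [5] x1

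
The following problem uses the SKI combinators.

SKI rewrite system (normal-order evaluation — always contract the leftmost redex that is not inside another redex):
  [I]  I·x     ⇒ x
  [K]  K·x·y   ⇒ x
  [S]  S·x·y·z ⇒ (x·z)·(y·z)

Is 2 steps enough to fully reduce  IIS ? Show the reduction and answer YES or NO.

  start: IIS
  step 1: IS
  step 2: S

Answer: YES — reaches normal form S in 2 ≤ 2 steps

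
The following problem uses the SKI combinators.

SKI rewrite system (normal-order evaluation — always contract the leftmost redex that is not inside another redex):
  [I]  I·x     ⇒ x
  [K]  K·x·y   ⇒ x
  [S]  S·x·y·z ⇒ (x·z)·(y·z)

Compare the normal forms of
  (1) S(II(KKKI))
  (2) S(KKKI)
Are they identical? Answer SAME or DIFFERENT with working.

Term A:
  start: S(II(KKKI))
  step 1: S(I(KKKI))
  step 2: S(KKKI)
  step 3: S(KI)

Term B:
  start: S(KKKI)
  step 1: S(KI)

Answer: SAME — A ⇓ S(KI), B ⇓ S(KI)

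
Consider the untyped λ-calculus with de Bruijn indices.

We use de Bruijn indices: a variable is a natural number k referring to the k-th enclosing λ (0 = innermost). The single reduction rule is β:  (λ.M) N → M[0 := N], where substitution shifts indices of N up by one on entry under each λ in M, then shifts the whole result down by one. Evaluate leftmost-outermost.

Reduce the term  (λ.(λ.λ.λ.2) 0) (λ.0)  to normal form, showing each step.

  start: (λ.(λ.λ.λ.2) 0) (λ.0)
  step 1: (λ.λ.λ.2) (λ.0)
  step 2: λ.λ.λ.0

Answer: normal form = λ.λ.λ.0  (in 2 steps)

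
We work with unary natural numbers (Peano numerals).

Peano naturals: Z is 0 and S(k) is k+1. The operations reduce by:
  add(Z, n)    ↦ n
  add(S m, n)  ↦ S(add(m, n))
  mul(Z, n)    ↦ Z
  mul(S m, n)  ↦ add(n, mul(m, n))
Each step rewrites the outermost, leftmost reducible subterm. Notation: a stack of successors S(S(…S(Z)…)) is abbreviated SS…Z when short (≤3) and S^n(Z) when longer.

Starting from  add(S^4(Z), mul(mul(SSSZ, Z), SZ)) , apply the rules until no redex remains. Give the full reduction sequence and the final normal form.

  start: add(S^4(Z), mul(mul(SSSZ, Z), SZ))
  step 1: S(add(SSSZ, mul(mul(SSSZ, Z), SZ)))
  step 2: S(S(add(SSZ, mul(mul(SSSZ, Z), SZ))))
  step 3: S(S(S(add(SZ, mul(mul(SSSZ, Z), SZ)))))
  step 4: S(S(S(S(add(Z, mul(mul(SSSZ, Z), SZ))))))
  step 5: S(S(S(S(mul(mul(SSSZ, Z), SZ)))))
  step 6: S(S(S(S(mul(add(Z, mul(SSZ, Z)), SZ)))))
  step 7: S(S(S(S(mul(mul(SSZ, Z), SZ)))))
  step 8: S(S(S(S(mul(add(Z, mul(SZ, Z)), SZ)))))
  step 9: S(S(S(S(mul(mul(SZ, Z), SZ)))))
  step 10: S(S(S(S(mul(add(Z, mul(Z, Z)), SZ)))))
  step 11: S(S(S(S(mul(mul(Z, Z), SZ)))))
  step 12: S(S(S(S(mul(Z, SZ)))))
  step 13: S^4(Z)

Answer: normal form = S^4(Z)  (in 13 steps)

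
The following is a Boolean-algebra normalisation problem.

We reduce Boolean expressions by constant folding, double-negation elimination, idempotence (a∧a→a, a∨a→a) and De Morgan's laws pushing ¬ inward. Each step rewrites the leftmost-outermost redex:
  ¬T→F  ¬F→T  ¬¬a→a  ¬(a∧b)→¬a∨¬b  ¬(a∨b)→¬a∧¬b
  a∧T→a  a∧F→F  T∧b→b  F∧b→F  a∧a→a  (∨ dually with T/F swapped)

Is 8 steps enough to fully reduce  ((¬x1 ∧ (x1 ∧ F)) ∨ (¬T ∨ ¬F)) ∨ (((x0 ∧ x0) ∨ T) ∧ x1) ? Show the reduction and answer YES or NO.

Answer: YES — reaches normal form T in 7 ≤ 8 steps

Working:
  start: ((¬x1 ∧ (x1 ∧ F)) ∨ (¬T ∨ ¬F)) ∨ (((x0 ∧ x0) ∨ T) ∧ x1)
  [1] ((¬x1 ∧ F) ∨ (¬T ∨ ¬F)) ∨ (((x0 ∧ x0) ∨ T) ∧ x1)
  [2] (F ∨ (¬T ∨ ¬F)) ∨ (((x0 ∧ x0) ∨ T) ∧ x1)
  [3] (¬T ∨ ¬F) ∨ (((x0 ∧ x0) ∨ T) ∧ x1)
  [4] (F ∨ ¬F) ∨ (((x0 ∧ x0) ∨ T) ∧ x1)
  [5] ¬F ∨ (((x0 ∧ x0) ∨ T) ∧ x1)
  [6] T ∨ (((x0 ∧ x0) ∨ T) ∧ x1)
  [7] T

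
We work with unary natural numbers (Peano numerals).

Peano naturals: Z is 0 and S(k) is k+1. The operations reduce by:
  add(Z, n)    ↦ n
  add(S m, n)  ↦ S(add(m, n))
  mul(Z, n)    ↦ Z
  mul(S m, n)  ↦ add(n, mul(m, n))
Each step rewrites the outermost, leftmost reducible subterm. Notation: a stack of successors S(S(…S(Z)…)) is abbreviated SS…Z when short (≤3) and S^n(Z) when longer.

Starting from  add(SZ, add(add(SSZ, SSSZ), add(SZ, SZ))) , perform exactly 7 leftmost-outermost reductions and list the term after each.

Answer: after 7 steps: S(S(S(add(SSSZ, add(SZ, SZ)))))

Derivation:
  start: add(SZ, add(add(SSZ, SSSZ), add(SZ, SZ)))
  [1] S(add(Z, add(add(SSZ, SSSZ), add(SZ, SZ))))
  [2] S(add(add(SSZ, SSSZ), add(SZ, SZ)))
  [3] S(add(S(add(SZ, SSSZ)), add(SZ, SZ)))
  [4] S(S(add(add(SZ, SSSZ), add(SZ, SZ))))
  [5] S(S(add(S(add(Z, SSSZ)), add(SZ, SZ))))
  [6] S(S(S(add(add(Z, SSSZ), add(SZ, SZ)))))
  [7] S(S(S(add(SSSZ, add(SZ, SZ)))))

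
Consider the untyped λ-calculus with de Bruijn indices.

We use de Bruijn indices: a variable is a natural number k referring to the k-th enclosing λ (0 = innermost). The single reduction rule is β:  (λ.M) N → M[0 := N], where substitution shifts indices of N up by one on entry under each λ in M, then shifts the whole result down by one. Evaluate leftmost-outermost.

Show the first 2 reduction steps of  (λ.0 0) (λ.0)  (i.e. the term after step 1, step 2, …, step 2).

Answer: after 2 steps: λ.0

Working:
  start: (λ.0 0) (λ.0)
  step 1: (λ.0) (λ.0)
  step 2: λ.0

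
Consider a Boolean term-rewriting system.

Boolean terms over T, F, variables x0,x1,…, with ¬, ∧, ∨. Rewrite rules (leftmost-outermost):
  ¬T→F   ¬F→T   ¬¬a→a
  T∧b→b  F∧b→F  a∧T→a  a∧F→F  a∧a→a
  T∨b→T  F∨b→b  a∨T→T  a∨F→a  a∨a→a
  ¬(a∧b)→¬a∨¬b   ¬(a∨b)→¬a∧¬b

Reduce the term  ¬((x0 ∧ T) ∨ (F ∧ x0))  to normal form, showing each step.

  start: ¬((x0 ∧ T) ∨ (F ∧ x0))
  step 1: ¬(x0 ∧ T) ∧ ¬(F ∧ x0)
  step 2: (¬x0 ∨ ¬T) ∧ ¬(F ∧ x0)
  step 3: (¬x0 ∨ F) ∧ ¬(F ∧ x0)
  step 4: ¬x0 ∧ ¬(F ∧ x0)
  step 5: ¬x0 ∧ (¬F ∨ ¬x0)
  step 6: ¬x0 ∧ (T ∨ ¬x0)
  step 7: ¬x0 ∧ T
  step 8: ¬x0

Answer: normal form = ¬x0  (in 8 steps)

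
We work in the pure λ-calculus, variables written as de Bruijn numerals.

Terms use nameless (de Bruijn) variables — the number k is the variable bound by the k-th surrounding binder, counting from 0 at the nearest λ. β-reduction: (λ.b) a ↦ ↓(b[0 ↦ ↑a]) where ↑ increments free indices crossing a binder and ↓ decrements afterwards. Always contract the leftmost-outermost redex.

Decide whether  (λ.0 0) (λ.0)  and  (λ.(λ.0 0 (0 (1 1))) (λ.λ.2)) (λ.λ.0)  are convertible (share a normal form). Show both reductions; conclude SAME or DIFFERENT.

Answer: DIFFERENT — A ⇓ λ.0, B ⇓ λ.λ.0

Reduction:
Term A:
  start: (λ.0 0) (λ.0)
  →1  (λ.0) (λ.0)
  →2  λ.0

Term B:
  start: (λ.(λ.0 0 (0 (1 1))) (λ.λ.2)) (λ.λ.0)
  →1  (λ.0 0 (0 ((λ.λ.0) (λ.λ.0)))) (λ.λ.λ.λ.0)
  →2  (λ.λ.λ.λ.0) (λ.λ.λ.λ.0) ((λ.λ.λ.λ.0) ((λ.λ.0) (λ.λ.0)))
  →3  (λ.λ.λ.0) ((λ.λ.λ.λ.0) ((λ.λ.0) (λ.λ.0)))
  →4  λ.λ.0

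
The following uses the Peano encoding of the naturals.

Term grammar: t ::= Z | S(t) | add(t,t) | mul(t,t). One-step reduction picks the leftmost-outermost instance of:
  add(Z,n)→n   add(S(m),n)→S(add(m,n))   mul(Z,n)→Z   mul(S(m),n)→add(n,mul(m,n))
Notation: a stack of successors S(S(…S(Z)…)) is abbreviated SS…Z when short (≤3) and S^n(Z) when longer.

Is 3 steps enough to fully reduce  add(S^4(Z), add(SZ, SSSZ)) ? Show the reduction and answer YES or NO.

  start: add(S^4(Z), add(SZ, SSSZ))
  →1  S(add(SSSZ, add(SZ, SSSZ)))
  →2  S(S(add(SSZ, add(SZ, SSSZ))))
  →3  S(S(S(add(SZ, add(SZ, SSSZ)))))

Answer: NO — after 3 steps the term is S(S(S(add(SZ, add(SZ, SSSZ))))), not yet normal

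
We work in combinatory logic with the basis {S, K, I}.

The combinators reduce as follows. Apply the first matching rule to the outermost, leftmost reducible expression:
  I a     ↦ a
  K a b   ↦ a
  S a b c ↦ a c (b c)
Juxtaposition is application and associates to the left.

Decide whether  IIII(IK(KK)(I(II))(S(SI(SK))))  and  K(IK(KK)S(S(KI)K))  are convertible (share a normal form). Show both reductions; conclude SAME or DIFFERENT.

Term A:
  start: IIII(IK(KK)(I(II))(S(SI(SK))))
  →1  III(IK(KK)(I(II))(S(SI(SK))))
  →2  II(IK(KK)(I(II))(S(SI(SK))))
  →3  I(IK(KK)(I(II))(S(SI(SK))))
  →4  IK(KK)(I(II))(S(SI(SK)))
  →5  K(KK)(I(II))(S(SI(SK)))
  →6  KK(S(SI(SK)))
  →7  K

Term B:
  start: K(IK(KK)S(S(KI)K))
  →1  K(K(KK)S(S(KI)K))
  →2  K(KK(S(KI)K))
  →3  KK

Answer: DIFFERENT — A ⇓ K, B ⇓ KK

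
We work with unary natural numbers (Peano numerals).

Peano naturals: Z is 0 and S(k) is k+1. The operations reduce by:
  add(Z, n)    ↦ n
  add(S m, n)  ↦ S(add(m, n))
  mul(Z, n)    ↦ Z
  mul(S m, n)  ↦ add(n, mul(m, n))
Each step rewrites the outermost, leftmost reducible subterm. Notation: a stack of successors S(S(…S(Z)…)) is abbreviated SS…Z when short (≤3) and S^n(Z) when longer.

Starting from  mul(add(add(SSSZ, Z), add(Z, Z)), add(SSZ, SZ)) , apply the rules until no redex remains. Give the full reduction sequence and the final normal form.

  start: mul(add(add(SSSZ, Z), add(Z, Z)), add(SSZ, SZ))
  step 1: mul(add(S(add(SSZ, Z)), add(Z, Z)), add(SSZ, SZ))
  step 2: mul(S(add(add(SSZ, Z), add(Z, Z))), add(SSZ, SZ))
  step 3: add(add(SSZ, SZ), mul(add(add(SSZ, Z), add(Z, Z)), add(SSZ, SZ)))
  step 4: add(S(add(SZ, SZ)), mul(add(add(SSZ, Z), add(Z, Z)), add(SSZ, SZ)))
  step 5: S(add(add(SZ, SZ), mul(add(add(SSZ, Z), add(Z, Z)), add(SSZ, SZ))))
  step 6: S(add(S(add(Z, SZ)), mul(add(add(SSZ, Z), add(Z, Z)), add(SSZ, SZ))))
  step 7: S(S(add(add(Z, SZ), mul(add(add(SSZ, Z), add(Z, Z)), add(SSZ, SZ)))))
  step 8: S(S(add(SZ, mul(add(add(SSZ, Z), add(Z, Z)), add(SSZ, SZ)))))
  step 9: S(S(S(add(Z, mul(add(add(SSZ, Z), add(Z, Z)), add(SSZ, SZ))))))
  step 10: S(S(S(mul(add(add(SSZ, Z), add(Z, Z)), add(SSZ, SZ)))))
  step 11: S(S(S(mul(add(S(add(SZ, Z)), add(Z, Z)), add(SSZ, SZ)))))
  step 12: S(S(S(mul(S(add(add(SZ, Z), add(Z, Z))), add(SSZ, SZ)))))
  step 13: S(S(S(add(add(SSZ, SZ), mul(add(add(SZ, Z), add(Z, Z)), add(SSZ, SZ))))))
  step 14: S(S(S(add(S(add(SZ, SZ)), mul(add(add(SZ, Z), add(Z, Z)), add(SSZ, SZ))))))
  step 15: S(S(S(S(add(add(SZ, SZ), mul(add(add(SZ, Z), add(Z, Z)), add(SSZ, SZ)))))))
  step 16: S(S(S(S(add(S(add(Z, SZ)), mul(add(add(SZ, Z), add(Z, Z)), add(SSZ, SZ)))))))
  step 17: S(S(S(S(S(add(add(Z, SZ), mul(add(add(SZ, Z), add(Z, Z)), add(SSZ, SZ))))))))
  step 18: S(S(S(S(S(add(SZ, mul(add(add(SZ, Z), add(Z, Z)), add(SSZ, SZ))))))))
  step 19: S(S(S(S(S(S(add(Z, mul(add(add(SZ, Z), add(Z, Z)), add(SSZ, SZ)))))))))
  step 20: S(S(S(S(S(S(mul(add(add(SZ, Z), add(Z, Z)), add(SSZ, SZ))))))))
  step 21: S(S(S(S(S(S(mul(add(S(add(Z, Z)), add(Z, Z)), add(SSZ, SZ))))))))
  step 22: S(S(S(S(S(S(mul(S(add(add(Z, Z), add(Z, Z))), add(SSZ, SZ))))))))
  step 23: S(S(S(S(S(S(add(add(SSZ, SZ), mul(add(add(Z, Z), add(Z, Z)), add(SSZ, SZ)))))))))
  step 24: S(S(S(S(S(S(add(S(add(SZ, SZ)), mul(add(add(Z, Z), add(Z, Z)), add(SSZ, SZ)))))))))
  step 25: S(S(S(S(S(S(S(add(add(SZ, SZ), mul(add(add(Z, Z), add(Z, Z)), add(SSZ, SZ))))))))))
  step 26: S(S(S(S(S(S(S(add(S(add(Z, SZ)), mul(add(add(Z, Z), add(Z, Z)), add(SSZ, SZ))))))))))
  step 27: S(S(S(S(S(S(S(S(add(add(Z, SZ), mul(add(add(Z, Z), add(Z, Z)), add(SSZ, SZ)))))))))))
  step 28: S(S(S(S(S(S(S(S(add(SZ, mul(add(add(Z, Z), add(Z, Z)), add(SSZ, SZ)))))))))))
  step 29: S(S(S(S(S(S(S(S(S(add(Z, mul(add(add(Z, Z), add(Z, Z)), add(SSZ, SZ))))))))))))
  step 30: S(S(S(S(S(S(S(S(S(mul(add(add(Z, Z), add(Z, Z)), add(SSZ, SZ)))))))))))
  step 31: S(S(S(S(S(S(S(S(S(mul(add(Z, add(Z, Z)), add(SSZ, SZ)))))))))))
  step 32: S(S(S(S(S(S(S(S(S(mul(add(Z, Z), add(SSZ, SZ)))))))))))
  step 33: S(S(S(S(S(S(S(S(S(mul(Z, add(SSZ, SZ)))))))))))
  step 34: S^9(Z)

Answer: normal form = S^9(Z)  (in 34 steps)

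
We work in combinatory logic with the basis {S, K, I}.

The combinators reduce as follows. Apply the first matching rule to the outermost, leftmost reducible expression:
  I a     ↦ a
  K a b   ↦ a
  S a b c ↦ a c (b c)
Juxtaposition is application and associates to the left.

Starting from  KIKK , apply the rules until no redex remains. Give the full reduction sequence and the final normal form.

Answer: normal form = K  (in 2 steps)

Derivation:
  start: KIKK
  step 1: IK
  step 2: K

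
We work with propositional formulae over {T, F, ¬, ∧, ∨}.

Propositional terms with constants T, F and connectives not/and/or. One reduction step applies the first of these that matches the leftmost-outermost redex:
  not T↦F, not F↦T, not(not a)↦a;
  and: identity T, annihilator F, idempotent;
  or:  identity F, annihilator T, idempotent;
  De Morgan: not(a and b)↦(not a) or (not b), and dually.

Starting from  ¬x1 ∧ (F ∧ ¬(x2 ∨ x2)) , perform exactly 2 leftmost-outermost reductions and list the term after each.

  start: ¬x1 ∧ (F ∧ ¬(x2 ∨ x2))
  [1] ¬x1 ∧ F
  [2] F

Answer: after 2 steps: F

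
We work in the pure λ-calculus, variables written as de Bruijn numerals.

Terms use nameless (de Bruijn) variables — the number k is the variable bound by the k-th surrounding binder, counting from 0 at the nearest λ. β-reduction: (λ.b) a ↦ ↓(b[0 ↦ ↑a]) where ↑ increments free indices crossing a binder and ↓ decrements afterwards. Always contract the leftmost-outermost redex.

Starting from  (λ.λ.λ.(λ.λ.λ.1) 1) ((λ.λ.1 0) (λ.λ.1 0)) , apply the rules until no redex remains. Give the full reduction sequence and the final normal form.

Answer: normal form = λ.λ.λ.λ.1  (in 2 steps)

Working:
  start: (λ.λ.λ.(λ.λ.λ.1) 1) ((λ.λ.1 0) (λ.λ.1 0))
  [1] λ.λ.(λ.λ.λ.1) 1
  [2] λ.λ.λ.λ.1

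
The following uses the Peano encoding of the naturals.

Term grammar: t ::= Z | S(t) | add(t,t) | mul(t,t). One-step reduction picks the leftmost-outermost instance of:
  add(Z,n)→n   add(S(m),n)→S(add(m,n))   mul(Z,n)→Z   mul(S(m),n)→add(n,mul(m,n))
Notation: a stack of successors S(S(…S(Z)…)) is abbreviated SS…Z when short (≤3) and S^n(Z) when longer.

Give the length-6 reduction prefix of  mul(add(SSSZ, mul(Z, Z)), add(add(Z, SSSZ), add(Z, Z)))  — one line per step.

Answer: after 6 steps: S(add(S(add(SZ, add(Z, Z))), mul(add(SSZ, mul(Z, Z)), add(add(Z, SSSZ), add(Z, Z)))))

Working:
  start: mul(add(SSSZ, mul(Z, Z)), add(add(Z, SSSZ), add(Z, Z)))
  →1  mul(S(add(SSZ, mul(Z, Z))), add(add(Z, SSSZ), add(Z, Z)))
  →2  add(add(add(Z, SSSZ), add(Z, Z)), mul(add(SSZ, mul(Z, Z)), add(add(Z, SSSZ), add(Z, Z))))
  →3  add(add(SSSZ, add(Z, Z)), mul(add(SSZ, mul(Z, Z)), add(add(Z, SSSZ), add(Z, Z))))
  →4  add(S(add(SSZ, add(Z, Z))), mul(add(SSZ, mul(Z, Z)), add(add(Z, SSSZ), add(Z, Z))))
  →5  S(add(add(SSZ, add(Z, Z)), mul(add(SSZ, mul(Z, Z)), add(add(Z, SSSZ), add(Z, Z)))))
  →6  S(add(S(add(SZ, add(Z, Z))), mul(add(SSZ, mul(Z, Z)), add(add(Z, SSSZ), add(Z, Z)))))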